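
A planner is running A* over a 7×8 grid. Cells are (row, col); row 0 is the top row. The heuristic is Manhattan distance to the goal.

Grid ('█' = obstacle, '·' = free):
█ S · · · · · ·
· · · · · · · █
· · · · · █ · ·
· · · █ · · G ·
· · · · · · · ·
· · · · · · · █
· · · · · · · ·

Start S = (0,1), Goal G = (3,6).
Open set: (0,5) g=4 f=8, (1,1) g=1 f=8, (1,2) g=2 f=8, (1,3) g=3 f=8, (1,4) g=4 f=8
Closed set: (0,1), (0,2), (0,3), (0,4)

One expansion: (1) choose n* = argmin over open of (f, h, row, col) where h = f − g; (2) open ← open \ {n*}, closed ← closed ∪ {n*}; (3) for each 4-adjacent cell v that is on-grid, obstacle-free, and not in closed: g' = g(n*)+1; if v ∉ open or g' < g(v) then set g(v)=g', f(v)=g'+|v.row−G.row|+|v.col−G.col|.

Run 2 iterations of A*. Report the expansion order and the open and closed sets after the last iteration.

order=[(0,5) → (0,6)]; open=[(0,7) g=6 f=10, (1,1) g=1 f=8, (1,2) g=2 f=8, (1,3) g=3 f=8, (1,4) g=4 f=8, (1,5) g=5 f=8, (1,6) g=6 f=8]; closed=[(0,1), (0,2), (0,3), (0,4), (0,5), (0,6)]

step 1: expand (0,5) (f=8, h=4) → closed; open now [(0,6) g=5 f=8, (1,1) g=1 f=8, (1,2) g=2 f=8, (1,3) g=3 f=8, (1,4) g=4 f=8, (1,5) g=5 f=8]
step 2: expand (0,6) (f=8, h=3) → closed; open now [(0,7) g=6 f=10, (1,1) g=1 f=8, (1,2) g=2 f=8, (1,3) g=3 f=8, (1,4) g=4 f=8, (1,5) g=5 f=8, (1,6) g=6 f=8]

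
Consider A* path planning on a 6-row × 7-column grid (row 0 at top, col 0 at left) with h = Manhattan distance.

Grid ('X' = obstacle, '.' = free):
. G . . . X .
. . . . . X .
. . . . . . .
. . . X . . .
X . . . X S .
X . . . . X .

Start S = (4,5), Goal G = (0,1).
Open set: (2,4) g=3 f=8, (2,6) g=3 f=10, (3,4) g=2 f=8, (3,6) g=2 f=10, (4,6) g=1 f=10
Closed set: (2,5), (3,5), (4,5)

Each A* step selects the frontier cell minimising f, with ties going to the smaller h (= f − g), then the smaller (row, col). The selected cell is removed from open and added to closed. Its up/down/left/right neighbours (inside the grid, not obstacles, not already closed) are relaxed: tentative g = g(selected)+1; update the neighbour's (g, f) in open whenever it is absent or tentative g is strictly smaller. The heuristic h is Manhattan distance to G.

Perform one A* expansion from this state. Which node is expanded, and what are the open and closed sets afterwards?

expanded=(2,4); open=[(1,4) g=4 f=8, (2,3) g=4 f=8, (2,6) g=3 f=10, (3,4) g=2 f=8, (3,6) g=2 f=10, (4,6) g=1 f=10]; closed=[(2,4), (2,5), (3,5), (4,5)]

step 1: expand (2,4) (f=8, h=5) → closed; open now [(1,4) g=4 f=8, (2,3) g=4 f=8, (2,6) g=3 f=10, (3,4) g=2 f=8, (3,6) g=2 f=10, (4,6) g=1 f=10]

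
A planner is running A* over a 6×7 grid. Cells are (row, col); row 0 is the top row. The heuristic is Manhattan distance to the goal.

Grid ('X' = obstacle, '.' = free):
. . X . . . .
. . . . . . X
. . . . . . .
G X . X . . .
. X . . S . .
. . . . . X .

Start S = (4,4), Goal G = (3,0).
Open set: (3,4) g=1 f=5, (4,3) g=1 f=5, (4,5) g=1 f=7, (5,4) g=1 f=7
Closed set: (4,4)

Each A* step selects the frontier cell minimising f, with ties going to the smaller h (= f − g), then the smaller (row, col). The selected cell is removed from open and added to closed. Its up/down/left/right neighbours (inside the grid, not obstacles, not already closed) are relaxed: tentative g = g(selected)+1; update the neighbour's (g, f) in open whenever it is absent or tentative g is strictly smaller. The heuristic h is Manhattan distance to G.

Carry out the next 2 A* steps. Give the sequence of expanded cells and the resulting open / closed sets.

step 1: expand (3,4) (f=5, h=4) → closed; open now [(2,4) g=2 f=7, (3,5) g=2 f=7, (4,3) g=1 f=5, (4,5) g=1 f=7, (5,4) g=1 f=7]
step 2: expand (4,3) (f=5, h=4) → closed; open now [(2,4) g=2 f=7, (3,5) g=2 f=7, (4,2) g=2 f=5, (4,5) g=1 f=7, (5,3) g=2 f=7, (5,4) g=1 f=7]

order=[(3,4) → (4,3)]; open=[(2,4) g=2 f=7, (3,5) g=2 f=7, (4,2) g=2 f=5, (4,5) g=1 f=7, (5,3) g=2 f=7, (5,4) g=1 f=7]; closed=[(3,4), (4,3), (4,4)]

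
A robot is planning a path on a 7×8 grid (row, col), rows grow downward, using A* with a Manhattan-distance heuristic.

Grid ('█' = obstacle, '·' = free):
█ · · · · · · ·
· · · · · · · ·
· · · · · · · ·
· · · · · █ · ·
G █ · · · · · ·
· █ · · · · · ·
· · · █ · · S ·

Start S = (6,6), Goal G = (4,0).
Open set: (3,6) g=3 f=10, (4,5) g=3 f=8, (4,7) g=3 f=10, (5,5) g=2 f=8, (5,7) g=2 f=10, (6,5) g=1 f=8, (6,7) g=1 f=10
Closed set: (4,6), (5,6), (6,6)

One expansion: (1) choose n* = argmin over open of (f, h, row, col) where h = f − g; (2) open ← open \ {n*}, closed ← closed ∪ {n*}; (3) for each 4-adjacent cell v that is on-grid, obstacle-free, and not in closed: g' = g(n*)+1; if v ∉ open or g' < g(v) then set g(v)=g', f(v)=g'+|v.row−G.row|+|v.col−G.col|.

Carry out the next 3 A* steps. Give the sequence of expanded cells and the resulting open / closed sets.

order=[(4,5) → (4,4) → (4,3)]; open=[(3,3) g=6 f=10, (3,4) g=5 f=10, (3,6) g=3 f=10, (4,2) g=6 f=8, (4,7) g=3 f=10, (5,3) g=6 f=10, (5,4) g=5 f=10, (5,5) g=2 f=8, (5,7) g=2 f=10, (6,5) g=1 f=8, (6,7) g=1 f=10]; closed=[(4,3), (4,4), (4,5), (4,6), (5,6), (6,6)]

step 1: expand (4,5) (f=8, h=5) → closed; open now [(3,6) g=3 f=10, (4,4) g=4 f=8, (4,7) g=3 f=10, (5,5) g=2 f=8, (5,7) g=2 f=10, (6,5) g=1 f=8, (6,7) g=1 f=10]
step 2: expand (4,4) (f=8, h=4) → closed; open now [(3,4) g=5 f=10, (3,6) g=3 f=10, (4,3) g=5 f=8, (4,7) g=3 f=10, (5,4) g=5 f=10, (5,5) g=2 f=8, (5,7) g=2 f=10, (6,5) g=1 f=8, (6,7) g=1 f=10]
step 3: expand (4,3) (f=8, h=3) → closed; open now [(3,3) g=6 f=10, (3,4) g=5 f=10, (3,6) g=3 f=10, (4,2) g=6 f=8, (4,7) g=3 f=10, (5,3) g=6 f=10, (5,4) g=5 f=10, (5,5) g=2 f=8, (5,7) g=2 f=10, (6,5) g=1 f=8, (6,7) g=1 f=10]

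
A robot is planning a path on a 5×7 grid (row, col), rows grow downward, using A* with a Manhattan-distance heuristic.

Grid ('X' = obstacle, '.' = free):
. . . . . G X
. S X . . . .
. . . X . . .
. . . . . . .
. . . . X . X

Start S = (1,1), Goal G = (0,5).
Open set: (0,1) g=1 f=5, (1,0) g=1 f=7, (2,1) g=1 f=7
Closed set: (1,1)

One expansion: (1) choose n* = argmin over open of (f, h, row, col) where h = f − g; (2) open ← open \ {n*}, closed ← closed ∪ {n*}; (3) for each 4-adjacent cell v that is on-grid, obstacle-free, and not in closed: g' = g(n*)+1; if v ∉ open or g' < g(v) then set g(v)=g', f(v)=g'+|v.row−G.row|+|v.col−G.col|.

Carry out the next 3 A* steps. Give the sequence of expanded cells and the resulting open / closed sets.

step 1: expand (0,1) (f=5, h=4) → closed; open now [(0,0) g=2 f=7, (0,2) g=2 f=5, (1,0) g=1 f=7, (2,1) g=1 f=7]
step 2: expand (0,2) (f=5, h=3) → closed; open now [(0,0) g=2 f=7, (0,3) g=3 f=5, (1,0) g=1 f=7, (2,1) g=1 f=7]
step 3: expand (0,3) (f=5, h=2) → closed; open now [(0,0) g=2 f=7, (0,4) g=4 f=5, (1,0) g=1 f=7, (1,3) g=4 f=7, (2,1) g=1 f=7]

order=[(0,1) → (0,2) → (0,3)]; open=[(0,0) g=2 f=7, (0,4) g=4 f=5, (1,0) g=1 f=7, (1,3) g=4 f=7, (2,1) g=1 f=7]; closed=[(0,1), (0,2), (0,3), (1,1)]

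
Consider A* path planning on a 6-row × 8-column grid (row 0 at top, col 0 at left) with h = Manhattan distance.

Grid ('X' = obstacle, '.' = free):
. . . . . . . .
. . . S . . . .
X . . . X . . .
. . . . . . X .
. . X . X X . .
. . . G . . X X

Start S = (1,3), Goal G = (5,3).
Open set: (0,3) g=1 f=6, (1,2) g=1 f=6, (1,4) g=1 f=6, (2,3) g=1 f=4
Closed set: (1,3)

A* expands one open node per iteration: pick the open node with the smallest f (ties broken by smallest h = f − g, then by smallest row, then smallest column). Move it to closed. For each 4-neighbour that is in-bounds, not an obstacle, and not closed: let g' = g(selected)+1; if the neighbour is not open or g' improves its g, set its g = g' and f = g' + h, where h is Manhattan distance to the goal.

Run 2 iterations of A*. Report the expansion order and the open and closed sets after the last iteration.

order=[(2,3) → (3,3)]; open=[(0,3) g=1 f=6, (1,2) g=1 f=6, (1,4) g=1 f=6, (2,2) g=2 f=6, (3,2) g=3 f=6, (3,4) g=3 f=6, (4,3) g=3 f=4]; closed=[(1,3), (2,3), (3,3)]

step 1: expand (2,3) (f=4, h=3) → closed; open now [(0,3) g=1 f=6, (1,2) g=1 f=6, (1,4) g=1 f=6, (2,2) g=2 f=6, (3,3) g=2 f=4]
step 2: expand (3,3) (f=4, h=2) → closed; open now [(0,3) g=1 f=6, (1,2) g=1 f=6, (1,4) g=1 f=6, (2,2) g=2 f=6, (3,2) g=3 f=6, (3,4) g=3 f=6, (4,3) g=3 f=4]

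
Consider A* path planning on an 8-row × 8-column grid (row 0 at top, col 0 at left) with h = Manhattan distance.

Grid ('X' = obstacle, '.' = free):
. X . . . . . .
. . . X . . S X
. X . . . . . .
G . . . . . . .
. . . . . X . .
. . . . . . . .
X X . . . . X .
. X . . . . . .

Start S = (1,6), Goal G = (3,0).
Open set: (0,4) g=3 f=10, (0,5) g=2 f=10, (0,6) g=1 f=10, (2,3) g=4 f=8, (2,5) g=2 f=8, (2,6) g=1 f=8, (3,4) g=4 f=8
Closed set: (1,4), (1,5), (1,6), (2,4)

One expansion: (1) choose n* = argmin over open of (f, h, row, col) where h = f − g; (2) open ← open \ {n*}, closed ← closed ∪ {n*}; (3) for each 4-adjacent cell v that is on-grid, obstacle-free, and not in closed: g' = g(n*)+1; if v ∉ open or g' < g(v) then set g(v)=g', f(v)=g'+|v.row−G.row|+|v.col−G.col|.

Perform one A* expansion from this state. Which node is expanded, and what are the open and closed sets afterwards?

step 1: expand (2,3) (f=8, h=4) → closed; open now [(0,4) g=3 f=10, (0,5) g=2 f=10, (0,6) g=1 f=10, (2,2) g=5 f=8, (2,5) g=2 f=8, (2,6) g=1 f=8, (3,3) g=5 f=8, (3,4) g=4 f=8]

expanded=(2,3); open=[(0,4) g=3 f=10, (0,5) g=2 f=10, (0,6) g=1 f=10, (2,2) g=5 f=8, (2,5) g=2 f=8, (2,6) g=1 f=8, (3,3) g=5 f=8, (3,4) g=4 f=8]; closed=[(1,4), (1,5), (1,6), (2,3), (2,4)]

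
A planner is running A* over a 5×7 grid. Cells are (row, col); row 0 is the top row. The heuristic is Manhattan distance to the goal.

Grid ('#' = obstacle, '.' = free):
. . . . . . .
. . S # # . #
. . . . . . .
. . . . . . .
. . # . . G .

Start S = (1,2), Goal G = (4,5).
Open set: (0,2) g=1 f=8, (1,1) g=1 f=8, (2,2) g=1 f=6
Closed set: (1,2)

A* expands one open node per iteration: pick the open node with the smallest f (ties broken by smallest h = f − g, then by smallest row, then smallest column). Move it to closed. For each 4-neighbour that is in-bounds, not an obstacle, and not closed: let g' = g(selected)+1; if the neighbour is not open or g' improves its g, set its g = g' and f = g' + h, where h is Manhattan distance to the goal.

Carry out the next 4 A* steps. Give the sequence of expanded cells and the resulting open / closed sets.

order=[(2,2) → (2,3) → (2,4) → (2,5)]; open=[(0,2) g=1 f=8, (1,1) g=1 f=8, (1,5) g=5 f=8, (2,1) g=2 f=8, (2,6) g=5 f=8, (3,2) g=2 f=6, (3,3) g=3 f=6, (3,4) g=4 f=6, (3,5) g=5 f=6]; closed=[(1,2), (2,2), (2,3), (2,4), (2,5)]

step 1: expand (2,2) (f=6, h=5) → closed; open now [(0,2) g=1 f=8, (1,1) g=1 f=8, (2,1) g=2 f=8, (2,3) g=2 f=6, (3,2) g=2 f=6]
step 2: expand (2,3) (f=6, h=4) → closed; open now [(0,2) g=1 f=8, (1,1) g=1 f=8, (2,1) g=2 f=8, (2,4) g=3 f=6, (3,2) g=2 f=6, (3,3) g=3 f=6]
step 3: expand (2,4) (f=6, h=3) → closed; open now [(0,2) g=1 f=8, (1,1) g=1 f=8, (2,1) g=2 f=8, (2,5) g=4 f=6, (3,2) g=2 f=6, (3,3) g=3 f=6, (3,4) g=4 f=6]
step 4: expand (2,5) (f=6, h=2) → closed; open now [(0,2) g=1 f=8, (1,1) g=1 f=8, (1,5) g=5 f=8, (2,1) g=2 f=8, (2,6) g=5 f=8, (3,2) g=2 f=6, (3,3) g=3 f=6, (3,4) g=4 f=6, (3,5) g=5 f=6]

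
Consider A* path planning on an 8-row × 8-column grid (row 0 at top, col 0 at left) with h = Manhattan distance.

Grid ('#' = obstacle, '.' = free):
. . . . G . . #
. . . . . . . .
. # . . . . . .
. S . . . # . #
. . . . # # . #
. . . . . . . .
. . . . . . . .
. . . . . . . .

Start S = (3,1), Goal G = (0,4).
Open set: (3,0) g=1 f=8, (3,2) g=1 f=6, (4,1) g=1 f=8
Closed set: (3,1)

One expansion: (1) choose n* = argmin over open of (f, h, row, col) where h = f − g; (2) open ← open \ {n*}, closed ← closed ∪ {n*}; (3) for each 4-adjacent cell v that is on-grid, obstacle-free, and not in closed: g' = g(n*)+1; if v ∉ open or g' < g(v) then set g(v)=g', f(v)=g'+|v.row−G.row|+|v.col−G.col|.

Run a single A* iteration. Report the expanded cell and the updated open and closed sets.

expanded=(3,2); open=[(2,2) g=2 f=6, (3,0) g=1 f=8, (3,3) g=2 f=6, (4,1) g=1 f=8, (4,2) g=2 f=8]; closed=[(3,1), (3,2)]

step 1: expand (3,2) (f=6, h=5) → closed; open now [(2,2) g=2 f=6, (3,0) g=1 f=8, (3,3) g=2 f=6, (4,1) g=1 f=8, (4,2) g=2 f=8]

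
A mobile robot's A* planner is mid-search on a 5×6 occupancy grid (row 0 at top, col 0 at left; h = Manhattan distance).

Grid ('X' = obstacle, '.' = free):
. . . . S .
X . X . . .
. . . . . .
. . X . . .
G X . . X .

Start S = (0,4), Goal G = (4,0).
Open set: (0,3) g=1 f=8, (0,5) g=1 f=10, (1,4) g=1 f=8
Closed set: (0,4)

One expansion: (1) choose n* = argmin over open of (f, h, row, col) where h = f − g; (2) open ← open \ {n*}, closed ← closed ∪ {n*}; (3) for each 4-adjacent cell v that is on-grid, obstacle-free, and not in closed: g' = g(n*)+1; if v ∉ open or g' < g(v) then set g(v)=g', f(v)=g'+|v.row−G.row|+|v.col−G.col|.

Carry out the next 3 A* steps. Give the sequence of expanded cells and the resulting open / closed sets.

order=[(0,3) → (0,2) → (0,1)]; open=[(0,0) g=4 f=8, (0,5) g=1 f=10, (1,1) g=4 f=8, (1,3) g=2 f=8, (1,4) g=1 f=8]; closed=[(0,1), (0,2), (0,3), (0,4)]

step 1: expand (0,3) (f=8, h=7) → closed; open now [(0,2) g=2 f=8, (0,5) g=1 f=10, (1,3) g=2 f=8, (1,4) g=1 f=8]
step 2: expand (0,2) (f=8, h=6) → closed; open now [(0,1) g=3 f=8, (0,5) g=1 f=10, (1,3) g=2 f=8, (1,4) g=1 f=8]
step 3: expand (0,1) (f=8, h=5) → closed; open now [(0,0) g=4 f=8, (0,5) g=1 f=10, (1,1) g=4 f=8, (1,3) g=2 f=8, (1,4) g=1 f=8]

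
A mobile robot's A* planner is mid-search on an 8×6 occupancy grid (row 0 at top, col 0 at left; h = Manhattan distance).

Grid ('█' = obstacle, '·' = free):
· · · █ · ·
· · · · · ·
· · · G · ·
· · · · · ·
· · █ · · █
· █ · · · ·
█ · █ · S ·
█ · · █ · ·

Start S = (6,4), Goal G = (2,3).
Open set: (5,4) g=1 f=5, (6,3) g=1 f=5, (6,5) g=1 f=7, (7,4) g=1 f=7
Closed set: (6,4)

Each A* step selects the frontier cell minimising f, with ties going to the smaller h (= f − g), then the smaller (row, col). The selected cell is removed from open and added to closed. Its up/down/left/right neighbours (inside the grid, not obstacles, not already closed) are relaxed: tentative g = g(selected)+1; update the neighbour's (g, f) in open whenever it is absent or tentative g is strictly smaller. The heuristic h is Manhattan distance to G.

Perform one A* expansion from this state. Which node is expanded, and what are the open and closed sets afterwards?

step 1: expand (5,4) (f=5, h=4) → closed; open now [(4,4) g=2 f=5, (5,3) g=2 f=5, (5,5) g=2 f=7, (6,3) g=1 f=5, (6,5) g=1 f=7, (7,4) g=1 f=7]

expanded=(5,4); open=[(4,4) g=2 f=5, (5,3) g=2 f=5, (5,5) g=2 f=7, (6,3) g=1 f=5, (6,5) g=1 f=7, (7,4) g=1 f=7]; closed=[(5,4), (6,4)]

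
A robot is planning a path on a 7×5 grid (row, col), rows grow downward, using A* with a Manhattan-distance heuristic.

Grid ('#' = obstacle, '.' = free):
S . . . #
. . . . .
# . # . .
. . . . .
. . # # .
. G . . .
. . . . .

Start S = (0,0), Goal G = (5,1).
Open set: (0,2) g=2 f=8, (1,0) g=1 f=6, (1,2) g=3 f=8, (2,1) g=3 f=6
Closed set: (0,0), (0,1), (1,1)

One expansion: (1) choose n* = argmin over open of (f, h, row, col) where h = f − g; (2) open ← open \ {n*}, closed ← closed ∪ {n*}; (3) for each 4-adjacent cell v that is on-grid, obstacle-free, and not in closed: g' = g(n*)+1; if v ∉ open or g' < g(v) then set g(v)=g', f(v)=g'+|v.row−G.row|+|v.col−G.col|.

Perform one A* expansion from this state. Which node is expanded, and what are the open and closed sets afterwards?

expanded=(2,1); open=[(0,2) g=2 f=8, (1,0) g=1 f=6, (1,2) g=3 f=8, (3,1) g=4 f=6]; closed=[(0,0), (0,1), (1,1), (2,1)]

step 1: expand (2,1) (f=6, h=3) → closed; open now [(0,2) g=2 f=8, (1,0) g=1 f=6, (1,2) g=3 f=8, (3,1) g=4 f=6]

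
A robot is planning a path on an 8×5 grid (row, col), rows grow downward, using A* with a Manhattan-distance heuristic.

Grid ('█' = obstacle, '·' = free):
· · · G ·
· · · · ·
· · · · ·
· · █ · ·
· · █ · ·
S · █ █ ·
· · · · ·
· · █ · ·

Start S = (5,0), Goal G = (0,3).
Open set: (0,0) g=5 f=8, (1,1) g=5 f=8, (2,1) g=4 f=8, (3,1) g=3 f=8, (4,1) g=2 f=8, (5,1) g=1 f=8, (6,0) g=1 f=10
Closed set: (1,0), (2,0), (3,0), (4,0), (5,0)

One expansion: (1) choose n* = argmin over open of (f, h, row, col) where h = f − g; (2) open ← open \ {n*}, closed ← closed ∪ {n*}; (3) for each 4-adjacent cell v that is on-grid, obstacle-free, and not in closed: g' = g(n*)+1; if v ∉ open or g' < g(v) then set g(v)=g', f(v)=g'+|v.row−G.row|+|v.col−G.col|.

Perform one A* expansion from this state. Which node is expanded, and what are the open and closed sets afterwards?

expanded=(0,0); open=[(0,1) g=6 f=8, (1,1) g=5 f=8, (2,1) g=4 f=8, (3,1) g=3 f=8, (4,1) g=2 f=8, (5,1) g=1 f=8, (6,0) g=1 f=10]; closed=[(0,0), (1,0), (2,0), (3,0), (4,0), (5,0)]

step 1: expand (0,0) (f=8, h=3) → closed; open now [(0,1) g=6 f=8, (1,1) g=5 f=8, (2,1) g=4 f=8, (3,1) g=3 f=8, (4,1) g=2 f=8, (5,1) g=1 f=8, (6,0) g=1 f=10]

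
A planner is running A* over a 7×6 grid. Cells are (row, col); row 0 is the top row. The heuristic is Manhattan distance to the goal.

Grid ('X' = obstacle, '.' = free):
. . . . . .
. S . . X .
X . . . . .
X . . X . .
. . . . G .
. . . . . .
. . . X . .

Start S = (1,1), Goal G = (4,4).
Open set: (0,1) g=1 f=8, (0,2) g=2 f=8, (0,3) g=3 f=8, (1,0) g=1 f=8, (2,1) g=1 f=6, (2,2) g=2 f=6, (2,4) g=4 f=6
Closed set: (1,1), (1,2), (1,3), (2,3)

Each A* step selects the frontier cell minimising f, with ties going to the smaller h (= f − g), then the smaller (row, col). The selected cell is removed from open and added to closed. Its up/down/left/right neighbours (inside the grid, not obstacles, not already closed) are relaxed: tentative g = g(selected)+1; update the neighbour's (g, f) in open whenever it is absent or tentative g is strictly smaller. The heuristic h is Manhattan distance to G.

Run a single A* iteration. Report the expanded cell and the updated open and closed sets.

expanded=(2,4); open=[(0,1) g=1 f=8, (0,2) g=2 f=8, (0,3) g=3 f=8, (1,0) g=1 f=8, (2,1) g=1 f=6, (2,2) g=2 f=6, (2,5) g=5 f=8, (3,4) g=5 f=6]; closed=[(1,1), (1,2), (1,3), (2,3), (2,4)]

step 1: expand (2,4) (f=6, h=2) → closed; open now [(0,1) g=1 f=8, (0,2) g=2 f=8, (0,3) g=3 f=8, (1,0) g=1 f=8, (2,1) g=1 f=6, (2,2) g=2 f=6, (2,5) g=5 f=8, (3,4) g=5 f=6]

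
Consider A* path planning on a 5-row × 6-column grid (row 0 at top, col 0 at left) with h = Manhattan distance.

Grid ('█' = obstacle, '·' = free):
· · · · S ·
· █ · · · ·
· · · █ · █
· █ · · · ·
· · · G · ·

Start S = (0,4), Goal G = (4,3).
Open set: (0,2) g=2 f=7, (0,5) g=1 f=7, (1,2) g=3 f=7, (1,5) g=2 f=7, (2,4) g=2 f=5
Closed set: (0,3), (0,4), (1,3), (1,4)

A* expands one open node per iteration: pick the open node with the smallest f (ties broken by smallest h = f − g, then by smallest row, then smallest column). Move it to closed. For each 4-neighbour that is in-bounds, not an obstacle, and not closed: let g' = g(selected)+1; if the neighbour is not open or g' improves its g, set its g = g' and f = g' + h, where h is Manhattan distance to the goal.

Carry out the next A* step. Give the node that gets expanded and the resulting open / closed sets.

expanded=(2,4); open=[(0,2) g=2 f=7, (0,5) g=1 f=7, (1,2) g=3 f=7, (1,5) g=2 f=7, (3,4) g=3 f=5]; closed=[(0,3), (0,4), (1,3), (1,4), (2,4)]

step 1: expand (2,4) (f=5, h=3) → closed; open now [(0,2) g=2 f=7, (0,5) g=1 f=7, (1,2) g=3 f=7, (1,5) g=2 f=7, (3,4) g=3 f=5]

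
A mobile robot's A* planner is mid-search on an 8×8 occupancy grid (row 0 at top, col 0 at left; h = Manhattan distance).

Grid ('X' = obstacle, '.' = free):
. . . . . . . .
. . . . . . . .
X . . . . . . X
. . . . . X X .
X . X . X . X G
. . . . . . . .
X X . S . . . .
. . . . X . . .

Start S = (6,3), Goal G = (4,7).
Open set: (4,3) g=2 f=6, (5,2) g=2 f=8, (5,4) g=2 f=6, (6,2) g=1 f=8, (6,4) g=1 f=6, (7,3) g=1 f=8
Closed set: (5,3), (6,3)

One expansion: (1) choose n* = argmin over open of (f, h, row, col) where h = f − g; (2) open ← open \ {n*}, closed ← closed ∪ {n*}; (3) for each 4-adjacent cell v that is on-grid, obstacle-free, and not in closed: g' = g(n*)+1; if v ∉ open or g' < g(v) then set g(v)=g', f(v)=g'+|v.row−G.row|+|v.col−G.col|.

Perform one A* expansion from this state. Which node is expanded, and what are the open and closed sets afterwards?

expanded=(4,3); open=[(3,3) g=3 f=8, (5,2) g=2 f=8, (5,4) g=2 f=6, (6,2) g=1 f=8, (6,4) g=1 f=6, (7,3) g=1 f=8]; closed=[(4,3), (5,3), (6,3)]

step 1: expand (4,3) (f=6, h=4) → closed; open now [(3,3) g=3 f=8, (5,2) g=2 f=8, (5,4) g=2 f=6, (6,2) g=1 f=8, (6,4) g=1 f=6, (7,3) g=1 f=8]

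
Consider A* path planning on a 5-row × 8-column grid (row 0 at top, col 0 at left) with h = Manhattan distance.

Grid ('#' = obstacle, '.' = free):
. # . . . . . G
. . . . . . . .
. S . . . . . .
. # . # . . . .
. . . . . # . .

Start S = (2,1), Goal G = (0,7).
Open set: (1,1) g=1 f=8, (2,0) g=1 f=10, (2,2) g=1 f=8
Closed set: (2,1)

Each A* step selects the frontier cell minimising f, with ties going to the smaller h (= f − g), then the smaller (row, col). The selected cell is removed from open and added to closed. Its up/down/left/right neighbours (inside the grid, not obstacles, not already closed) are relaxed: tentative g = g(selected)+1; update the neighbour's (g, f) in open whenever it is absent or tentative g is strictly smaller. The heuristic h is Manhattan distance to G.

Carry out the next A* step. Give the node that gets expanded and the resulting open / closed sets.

expanded=(1,1); open=[(1,0) g=2 f=10, (1,2) g=2 f=8, (2,0) g=1 f=10, (2,2) g=1 f=8]; closed=[(1,1), (2,1)]

step 1: expand (1,1) (f=8, h=7) → closed; open now [(1,0) g=2 f=10, (1,2) g=2 f=8, (2,0) g=1 f=10, (2,2) g=1 f=8]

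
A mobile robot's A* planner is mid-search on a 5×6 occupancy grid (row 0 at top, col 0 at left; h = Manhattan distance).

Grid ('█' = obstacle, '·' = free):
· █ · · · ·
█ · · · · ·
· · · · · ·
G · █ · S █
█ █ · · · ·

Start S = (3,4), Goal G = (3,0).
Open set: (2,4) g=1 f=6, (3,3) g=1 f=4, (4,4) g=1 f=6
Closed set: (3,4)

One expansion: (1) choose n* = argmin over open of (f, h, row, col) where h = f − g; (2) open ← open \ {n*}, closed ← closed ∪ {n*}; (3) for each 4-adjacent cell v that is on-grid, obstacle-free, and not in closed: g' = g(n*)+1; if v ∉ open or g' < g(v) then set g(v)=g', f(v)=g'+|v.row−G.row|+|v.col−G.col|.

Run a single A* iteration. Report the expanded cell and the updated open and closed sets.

step 1: expand (3,3) (f=4, h=3) → closed; open now [(2,3) g=2 f=6, (2,4) g=1 f=6, (4,3) g=2 f=6, (4,4) g=1 f=6]

expanded=(3,3); open=[(2,3) g=2 f=6, (2,4) g=1 f=6, (4,3) g=2 f=6, (4,4) g=1 f=6]; closed=[(3,3), (3,4)]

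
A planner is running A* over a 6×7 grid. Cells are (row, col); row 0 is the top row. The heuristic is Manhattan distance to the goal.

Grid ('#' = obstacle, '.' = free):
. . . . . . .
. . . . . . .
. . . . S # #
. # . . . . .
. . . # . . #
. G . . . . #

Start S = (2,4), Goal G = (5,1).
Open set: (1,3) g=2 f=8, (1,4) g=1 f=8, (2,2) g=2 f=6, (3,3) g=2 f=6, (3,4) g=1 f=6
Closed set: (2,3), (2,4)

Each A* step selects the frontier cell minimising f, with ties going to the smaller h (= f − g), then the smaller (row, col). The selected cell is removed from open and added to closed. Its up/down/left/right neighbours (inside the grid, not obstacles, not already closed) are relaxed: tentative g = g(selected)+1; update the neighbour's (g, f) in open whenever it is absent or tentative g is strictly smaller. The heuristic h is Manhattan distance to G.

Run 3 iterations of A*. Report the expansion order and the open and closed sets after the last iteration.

step 1: expand (2,2) (f=6, h=4) → closed; open now [(1,2) g=3 f=8, (1,3) g=2 f=8, (1,4) g=1 f=8, (2,1) g=3 f=6, (3,2) g=3 f=6, (3,3) g=2 f=6, (3,4) g=1 f=6]
step 2: expand (2,1) (f=6, h=3) → closed; open now [(1,1) g=4 f=8, (1,2) g=3 f=8, (1,3) g=2 f=8, (1,4) g=1 f=8, (2,0) g=4 f=8, (3,2) g=3 f=6, (3,3) g=2 f=6, (3,4) g=1 f=6]
step 3: expand (3,2) (f=6, h=3) → closed; open now [(1,1) g=4 f=8, (1,2) g=3 f=8, (1,3) g=2 f=8, (1,4) g=1 f=8, (2,0) g=4 f=8, (3,3) g=2 f=6, (3,4) g=1 f=6, (4,2) g=4 f=6]

order=[(2,2) → (2,1) → (3,2)]; open=[(1,1) g=4 f=8, (1,2) g=3 f=8, (1,3) g=2 f=8, (1,4) g=1 f=8, (2,0) g=4 f=8, (3,3) g=2 f=6, (3,4) g=1 f=6, (4,2) g=4 f=6]; closed=[(2,1), (2,2), (2,3), (2,4), (3,2)]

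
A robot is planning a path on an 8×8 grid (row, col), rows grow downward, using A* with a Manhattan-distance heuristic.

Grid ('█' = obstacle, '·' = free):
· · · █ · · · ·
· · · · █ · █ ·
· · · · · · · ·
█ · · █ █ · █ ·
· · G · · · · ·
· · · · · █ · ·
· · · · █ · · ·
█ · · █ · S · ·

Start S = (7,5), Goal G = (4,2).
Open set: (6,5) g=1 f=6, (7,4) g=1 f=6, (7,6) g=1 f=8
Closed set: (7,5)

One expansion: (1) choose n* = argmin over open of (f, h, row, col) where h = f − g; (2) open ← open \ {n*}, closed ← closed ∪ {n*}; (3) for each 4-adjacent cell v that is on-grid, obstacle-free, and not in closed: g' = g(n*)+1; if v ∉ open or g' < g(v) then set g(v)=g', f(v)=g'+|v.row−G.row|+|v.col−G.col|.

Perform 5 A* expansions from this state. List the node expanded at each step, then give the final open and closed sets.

step 1: expand (6,5) (f=6, h=5) → closed; open now [(6,6) g=2 f=8, (7,4) g=1 f=6, (7,6) g=1 f=8]
step 2: expand (7,4) (f=6, h=5) → closed; open now [(6,6) g=2 f=8, (7,6) g=1 f=8]
step 3: expand (6,6) (f=8, h=6) → closed; open now [(5,6) g=3 f=8, (6,7) g=3 f=10, (7,6) g=1 f=8]
step 4: expand (5,6) (f=8, h=5) → closed; open now [(4,6) g=4 f=8, (5,7) g=4 f=10, (6,7) g=3 f=10, (7,6) g=1 f=8]
step 5: expand (4,6) (f=8, h=4) → closed; open now [(4,5) g=5 f=8, (4,7) g=5 f=10, (5,7) g=4 f=10, (6,7) g=3 f=10, (7,6) g=1 f=8]

order=[(6,5) → (7,4) → (6,6) → (5,6) → (4,6)]; open=[(4,5) g=5 f=8, (4,7) g=5 f=10, (5,7) g=4 f=10, (6,7) g=3 f=10, (7,6) g=1 f=8]; closed=[(4,6), (5,6), (6,5), (6,6), (7,4), (7,5)]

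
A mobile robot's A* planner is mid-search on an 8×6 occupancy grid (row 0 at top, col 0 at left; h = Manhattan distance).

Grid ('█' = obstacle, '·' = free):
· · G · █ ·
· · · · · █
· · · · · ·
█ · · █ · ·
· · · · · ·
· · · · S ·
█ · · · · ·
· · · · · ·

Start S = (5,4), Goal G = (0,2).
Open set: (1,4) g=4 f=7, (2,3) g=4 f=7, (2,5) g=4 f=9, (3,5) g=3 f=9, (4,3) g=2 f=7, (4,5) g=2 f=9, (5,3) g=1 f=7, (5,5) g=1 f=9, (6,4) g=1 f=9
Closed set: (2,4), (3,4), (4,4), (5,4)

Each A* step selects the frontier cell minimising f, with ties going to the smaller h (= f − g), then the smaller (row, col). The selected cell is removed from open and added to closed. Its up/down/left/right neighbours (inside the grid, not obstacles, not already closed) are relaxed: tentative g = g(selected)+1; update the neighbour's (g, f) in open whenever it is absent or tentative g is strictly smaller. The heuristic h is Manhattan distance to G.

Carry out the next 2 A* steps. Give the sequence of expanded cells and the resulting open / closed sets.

order=[(1,4) → (1,3)]; open=[(0,3) g=6 f=7, (1,2) g=6 f=7, (2,3) g=4 f=7, (2,5) g=4 f=9, (3,5) g=3 f=9, (4,3) g=2 f=7, (4,5) g=2 f=9, (5,3) g=1 f=7, (5,5) g=1 f=9, (6,4) g=1 f=9]; closed=[(1,3), (1,4), (2,4), (3,4), (4,4), (5,4)]

step 1: expand (1,4) (f=7, h=3) → closed; open now [(1,3) g=5 f=7, (2,3) g=4 f=7, (2,5) g=4 f=9, (3,5) g=3 f=9, (4,3) g=2 f=7, (4,5) g=2 f=9, (5,3) g=1 f=7, (5,5) g=1 f=9, (6,4) g=1 f=9]
step 2: expand (1,3) (f=7, h=2) → closed; open now [(0,3) g=6 f=7, (1,2) g=6 f=7, (2,3) g=4 f=7, (2,5) g=4 f=9, (3,5) g=3 f=9, (4,3) g=2 f=7, (4,5) g=2 f=9, (5,3) g=1 f=7, (5,5) g=1 f=9, (6,4) g=1 f=9]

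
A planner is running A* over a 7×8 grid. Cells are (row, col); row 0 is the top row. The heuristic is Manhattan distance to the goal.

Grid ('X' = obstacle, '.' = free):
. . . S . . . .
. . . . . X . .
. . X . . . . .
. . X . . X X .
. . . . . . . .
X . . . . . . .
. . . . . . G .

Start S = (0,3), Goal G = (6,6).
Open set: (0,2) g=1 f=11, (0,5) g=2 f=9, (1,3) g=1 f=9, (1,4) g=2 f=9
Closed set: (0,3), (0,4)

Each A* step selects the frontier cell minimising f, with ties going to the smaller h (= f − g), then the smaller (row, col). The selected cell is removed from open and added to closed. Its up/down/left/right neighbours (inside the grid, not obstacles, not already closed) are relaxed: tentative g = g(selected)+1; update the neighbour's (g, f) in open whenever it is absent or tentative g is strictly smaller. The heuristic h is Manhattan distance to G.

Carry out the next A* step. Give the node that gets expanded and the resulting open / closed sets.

expanded=(0,5); open=[(0,2) g=1 f=11, (0,6) g=3 f=9, (1,3) g=1 f=9, (1,4) g=2 f=9]; closed=[(0,3), (0,4), (0,5)]

step 1: expand (0,5) (f=9, h=7) → closed; open now [(0,2) g=1 f=11, (0,6) g=3 f=9, (1,3) g=1 f=9, (1,4) g=2 f=9]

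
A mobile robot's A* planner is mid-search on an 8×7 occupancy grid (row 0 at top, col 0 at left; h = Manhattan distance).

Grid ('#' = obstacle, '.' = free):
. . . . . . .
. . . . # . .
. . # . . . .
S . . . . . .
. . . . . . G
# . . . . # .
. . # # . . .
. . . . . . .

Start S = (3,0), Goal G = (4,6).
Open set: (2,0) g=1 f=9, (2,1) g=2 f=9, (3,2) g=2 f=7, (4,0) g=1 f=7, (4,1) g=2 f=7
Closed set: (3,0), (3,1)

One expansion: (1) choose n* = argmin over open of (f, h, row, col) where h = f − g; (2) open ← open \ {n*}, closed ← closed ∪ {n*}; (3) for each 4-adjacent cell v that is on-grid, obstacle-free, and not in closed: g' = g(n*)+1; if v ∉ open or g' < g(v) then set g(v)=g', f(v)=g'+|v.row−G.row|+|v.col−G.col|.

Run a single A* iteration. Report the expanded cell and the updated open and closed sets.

step 1: expand (3,2) (f=7, h=5) → closed; open now [(2,0) g=1 f=9, (2,1) g=2 f=9, (3,3) g=3 f=7, (4,0) g=1 f=7, (4,1) g=2 f=7, (4,2) g=3 f=7]

expanded=(3,2); open=[(2,0) g=1 f=9, (2,1) g=2 f=9, (3,3) g=3 f=7, (4,0) g=1 f=7, (4,1) g=2 f=7, (4,2) g=3 f=7]; closed=[(3,0), (3,1), (3,2)]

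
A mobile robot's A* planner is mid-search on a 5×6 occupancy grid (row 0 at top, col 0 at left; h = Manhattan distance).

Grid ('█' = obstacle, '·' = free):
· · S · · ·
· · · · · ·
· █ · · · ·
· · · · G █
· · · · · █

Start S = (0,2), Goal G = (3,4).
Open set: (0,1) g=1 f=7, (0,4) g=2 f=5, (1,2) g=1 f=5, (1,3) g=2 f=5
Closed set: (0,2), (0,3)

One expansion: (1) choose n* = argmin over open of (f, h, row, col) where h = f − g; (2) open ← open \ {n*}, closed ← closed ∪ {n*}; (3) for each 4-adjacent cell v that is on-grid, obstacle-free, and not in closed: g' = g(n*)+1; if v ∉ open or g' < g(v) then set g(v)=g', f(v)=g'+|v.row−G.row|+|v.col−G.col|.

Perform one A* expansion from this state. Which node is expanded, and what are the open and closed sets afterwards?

expanded=(0,4); open=[(0,1) g=1 f=7, (0,5) g=3 f=7, (1,2) g=1 f=5, (1,3) g=2 f=5, (1,4) g=3 f=5]; closed=[(0,2), (0,3), (0,4)]

step 1: expand (0,4) (f=5, h=3) → closed; open now [(0,1) g=1 f=7, (0,5) g=3 f=7, (1,2) g=1 f=5, (1,3) g=2 f=5, (1,4) g=3 f=5]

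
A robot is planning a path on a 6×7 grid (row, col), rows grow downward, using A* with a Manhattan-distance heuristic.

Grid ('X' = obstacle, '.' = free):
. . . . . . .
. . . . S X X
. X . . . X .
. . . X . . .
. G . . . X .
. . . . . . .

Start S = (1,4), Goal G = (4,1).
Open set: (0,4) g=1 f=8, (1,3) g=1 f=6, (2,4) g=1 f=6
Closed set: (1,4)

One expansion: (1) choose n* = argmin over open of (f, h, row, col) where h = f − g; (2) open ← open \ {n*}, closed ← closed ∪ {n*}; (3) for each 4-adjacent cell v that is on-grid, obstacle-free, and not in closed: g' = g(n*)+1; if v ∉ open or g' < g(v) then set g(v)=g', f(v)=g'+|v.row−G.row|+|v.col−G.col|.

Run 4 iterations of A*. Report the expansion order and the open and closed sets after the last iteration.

step 1: expand (1,3) (f=6, h=5) → closed; open now [(0,3) g=2 f=8, (0,4) g=1 f=8, (1,2) g=2 f=6, (2,3) g=2 f=6, (2,4) g=1 f=6]
step 2: expand (1,2) (f=6, h=4) → closed; open now [(0,2) g=3 f=8, (0,3) g=2 f=8, (0,4) g=1 f=8, (1,1) g=3 f=6, (2,2) g=3 f=6, (2,3) g=2 f=6, (2,4) g=1 f=6]
step 3: expand (1,1) (f=6, h=3) → closed; open now [(0,1) g=4 f=8, (0,2) g=3 f=8, (0,3) g=2 f=8, (0,4) g=1 f=8, (1,0) g=4 f=8, (2,2) g=3 f=6, (2,3) g=2 f=6, (2,4) g=1 f=6]
step 4: expand (2,2) (f=6, h=3) → closed; open now [(0,1) g=4 f=8, (0,2) g=3 f=8, (0,3) g=2 f=8, (0,4) g=1 f=8, (1,0) g=4 f=8, (2,3) g=2 f=6, (2,4) g=1 f=6, (3,2) g=4 f=6]

order=[(1,3) → (1,2) → (1,1) → (2,2)]; open=[(0,1) g=4 f=8, (0,2) g=3 f=8, (0,3) g=2 f=8, (0,4) g=1 f=8, (1,0) g=4 f=8, (2,3) g=2 f=6, (2,4) g=1 f=6, (3,2) g=4 f=6]; closed=[(1,1), (1,2), (1,3), (1,4), (2,2)]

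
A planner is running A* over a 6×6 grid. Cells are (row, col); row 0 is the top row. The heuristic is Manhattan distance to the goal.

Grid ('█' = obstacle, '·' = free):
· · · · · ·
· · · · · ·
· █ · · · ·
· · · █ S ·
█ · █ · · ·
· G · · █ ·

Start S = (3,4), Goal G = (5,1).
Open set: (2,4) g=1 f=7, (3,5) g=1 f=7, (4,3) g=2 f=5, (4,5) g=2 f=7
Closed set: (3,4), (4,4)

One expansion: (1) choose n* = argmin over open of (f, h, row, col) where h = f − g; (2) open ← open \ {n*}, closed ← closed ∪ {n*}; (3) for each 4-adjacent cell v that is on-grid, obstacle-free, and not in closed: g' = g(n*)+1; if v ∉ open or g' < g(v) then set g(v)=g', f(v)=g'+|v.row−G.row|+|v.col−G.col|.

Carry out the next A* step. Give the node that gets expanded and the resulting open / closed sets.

step 1: expand (4,3) (f=5, h=3) → closed; open now [(2,4) g=1 f=7, (3,5) g=1 f=7, (4,5) g=2 f=7, (5,3) g=3 f=5]

expanded=(4,3); open=[(2,4) g=1 f=7, (3,5) g=1 f=7, (4,5) g=2 f=7, (5,3) g=3 f=5]; closed=[(3,4), (4,3), (4,4)]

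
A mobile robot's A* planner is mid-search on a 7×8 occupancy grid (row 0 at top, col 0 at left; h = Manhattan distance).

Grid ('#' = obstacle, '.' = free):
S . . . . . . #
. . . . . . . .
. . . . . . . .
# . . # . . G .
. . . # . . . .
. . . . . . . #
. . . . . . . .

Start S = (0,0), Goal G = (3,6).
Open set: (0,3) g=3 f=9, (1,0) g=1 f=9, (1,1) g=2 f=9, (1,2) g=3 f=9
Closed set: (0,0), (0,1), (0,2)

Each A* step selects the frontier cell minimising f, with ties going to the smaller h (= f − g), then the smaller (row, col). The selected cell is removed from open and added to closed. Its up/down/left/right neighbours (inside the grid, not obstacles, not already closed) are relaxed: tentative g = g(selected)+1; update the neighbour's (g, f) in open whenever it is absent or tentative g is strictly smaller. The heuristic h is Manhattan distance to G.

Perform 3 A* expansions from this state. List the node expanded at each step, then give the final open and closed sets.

step 1: expand (0,3) (f=9, h=6) → closed; open now [(0,4) g=4 f=9, (1,0) g=1 f=9, (1,1) g=2 f=9, (1,2) g=3 f=9, (1,3) g=4 f=9]
step 2: expand (0,4) (f=9, h=5) → closed; open now [(0,5) g=5 f=9, (1,0) g=1 f=9, (1,1) g=2 f=9, (1,2) g=3 f=9, (1,3) g=4 f=9, (1,4) g=5 f=9]
step 3: expand (0,5) (f=9, h=4) → closed; open now [(0,6) g=6 f=9, (1,0) g=1 f=9, (1,1) g=2 f=9, (1,2) g=3 f=9, (1,3) g=4 f=9, (1,4) g=5 f=9, (1,5) g=6 f=9]

order=[(0,3) → (0,4) → (0,5)]; open=[(0,6) g=6 f=9, (1,0) g=1 f=9, (1,1) g=2 f=9, (1,2) g=3 f=9, (1,3) g=4 f=9, (1,4) g=5 f=9, (1,5) g=6 f=9]; closed=[(0,0), (0,1), (0,2), (0,3), (0,4), (0,5)]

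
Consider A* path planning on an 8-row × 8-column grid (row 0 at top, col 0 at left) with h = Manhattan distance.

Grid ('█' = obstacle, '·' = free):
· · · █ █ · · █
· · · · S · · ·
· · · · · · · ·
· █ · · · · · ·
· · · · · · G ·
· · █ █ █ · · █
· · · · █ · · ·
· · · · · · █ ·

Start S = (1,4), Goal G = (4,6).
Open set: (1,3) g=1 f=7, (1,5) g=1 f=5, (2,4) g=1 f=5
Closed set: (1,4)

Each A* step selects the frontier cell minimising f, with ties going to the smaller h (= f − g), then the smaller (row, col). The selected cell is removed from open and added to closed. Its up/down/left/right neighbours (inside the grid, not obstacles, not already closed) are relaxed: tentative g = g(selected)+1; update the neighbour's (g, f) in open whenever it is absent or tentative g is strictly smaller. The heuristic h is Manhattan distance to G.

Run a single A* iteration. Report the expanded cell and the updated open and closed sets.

expanded=(1,5); open=[(0,5) g=2 f=7, (1,3) g=1 f=7, (1,6) g=2 f=5, (2,4) g=1 f=5, (2,5) g=2 f=5]; closed=[(1,4), (1,5)]

step 1: expand (1,5) (f=5, h=4) → closed; open now [(0,5) g=2 f=7, (1,3) g=1 f=7, (1,6) g=2 f=5, (2,4) g=1 f=5, (2,5) g=2 f=5]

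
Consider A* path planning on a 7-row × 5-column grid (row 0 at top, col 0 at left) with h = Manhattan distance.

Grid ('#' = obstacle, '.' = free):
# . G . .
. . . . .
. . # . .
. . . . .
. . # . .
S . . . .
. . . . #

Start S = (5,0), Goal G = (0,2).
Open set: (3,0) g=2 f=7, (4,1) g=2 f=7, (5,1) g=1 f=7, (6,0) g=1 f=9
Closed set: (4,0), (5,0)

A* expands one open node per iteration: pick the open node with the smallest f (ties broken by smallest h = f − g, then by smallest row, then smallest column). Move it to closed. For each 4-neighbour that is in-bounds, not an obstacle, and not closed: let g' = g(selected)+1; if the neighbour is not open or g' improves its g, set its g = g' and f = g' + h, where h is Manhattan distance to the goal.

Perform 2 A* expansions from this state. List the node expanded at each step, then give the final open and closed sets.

step 1: expand (3,0) (f=7, h=5) → closed; open now [(2,0) g=3 f=7, (3,1) g=3 f=7, (4,1) g=2 f=7, (5,1) g=1 f=7, (6,0) g=1 f=9]
step 2: expand (2,0) (f=7, h=4) → closed; open now [(1,0) g=4 f=7, (2,1) g=4 f=7, (3,1) g=3 f=7, (4,1) g=2 f=7, (5,1) g=1 f=7, (6,0) g=1 f=9]

order=[(3,0) → (2,0)]; open=[(1,0) g=4 f=7, (2,1) g=4 f=7, (3,1) g=3 f=7, (4,1) g=2 f=7, (5,1) g=1 f=7, (6,0) g=1 f=9]; closed=[(2,0), (3,0), (4,0), (5,0)]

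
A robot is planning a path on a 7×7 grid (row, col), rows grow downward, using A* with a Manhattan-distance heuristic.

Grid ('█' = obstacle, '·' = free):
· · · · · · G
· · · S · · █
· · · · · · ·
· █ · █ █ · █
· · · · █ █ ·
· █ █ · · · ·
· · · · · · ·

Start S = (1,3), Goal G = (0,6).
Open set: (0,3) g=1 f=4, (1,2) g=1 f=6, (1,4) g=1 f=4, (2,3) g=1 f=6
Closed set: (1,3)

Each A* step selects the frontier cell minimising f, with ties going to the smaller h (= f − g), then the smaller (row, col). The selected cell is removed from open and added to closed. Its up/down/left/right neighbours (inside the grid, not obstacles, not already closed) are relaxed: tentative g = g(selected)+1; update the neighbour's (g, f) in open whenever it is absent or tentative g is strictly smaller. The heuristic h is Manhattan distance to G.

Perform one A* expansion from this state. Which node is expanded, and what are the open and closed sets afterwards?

expanded=(0,3); open=[(0,2) g=2 f=6, (0,4) g=2 f=4, (1,2) g=1 f=6, (1,4) g=1 f=4, (2,3) g=1 f=6]; closed=[(0,3), (1,3)]

step 1: expand (0,3) (f=4, h=3) → closed; open now [(0,2) g=2 f=6, (0,4) g=2 f=4, (1,2) g=1 f=6, (1,4) g=1 f=4, (2,3) g=1 f=6]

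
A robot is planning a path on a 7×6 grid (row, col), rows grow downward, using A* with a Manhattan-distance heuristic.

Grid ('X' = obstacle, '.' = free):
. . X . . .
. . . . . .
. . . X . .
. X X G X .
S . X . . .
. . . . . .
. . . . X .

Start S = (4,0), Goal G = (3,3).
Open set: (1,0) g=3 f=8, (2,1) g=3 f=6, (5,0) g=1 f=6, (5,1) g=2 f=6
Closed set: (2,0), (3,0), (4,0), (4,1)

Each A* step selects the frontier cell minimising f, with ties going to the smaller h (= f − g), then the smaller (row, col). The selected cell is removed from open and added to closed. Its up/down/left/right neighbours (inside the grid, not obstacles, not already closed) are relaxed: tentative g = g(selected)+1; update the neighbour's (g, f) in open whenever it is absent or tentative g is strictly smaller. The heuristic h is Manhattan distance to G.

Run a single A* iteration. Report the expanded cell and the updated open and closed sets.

expanded=(2,1); open=[(1,0) g=3 f=8, (1,1) g=4 f=8, (2,2) g=4 f=6, (5,0) g=1 f=6, (5,1) g=2 f=6]; closed=[(2,0), (2,1), (3,0), (4,0), (4,1)]

step 1: expand (2,1) (f=6, h=3) → closed; open now [(1,0) g=3 f=8, (1,1) g=4 f=8, (2,2) g=4 f=6, (5,0) g=1 f=6, (5,1) g=2 f=6]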